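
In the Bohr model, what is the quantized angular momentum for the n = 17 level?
1.793e-33 J·s (or 17ℏ)

In the Bohr model, angular momentum is quantized:
L = nℏ

where ℏ = h/(2π) = 1.05457e-34 J·s

For n = 17:
L = 17 × 1.05457e-34 J·s
L = 1.793e-33 J·s

This can also be written as L = 17ℏ.
The angular momentum is an integer multiple of the reduced Planck constant.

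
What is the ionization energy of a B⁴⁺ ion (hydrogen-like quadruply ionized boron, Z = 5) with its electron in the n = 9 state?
4.199 eV

The ionization energy is the energy needed to remove the electron completely (n → ∞).

For a hydrogen-like ion with Z = 5, E_n = -13.6057 Z² / n² eV.

At n = 9: E_9 = -13.6057 × 5² / 9² = -4.199290 eV
At n = ∞: E_∞ = 0 eV

Ionization energy = E_∞ - E_9 = 0 - (-4.199290) = 4.199290 eV
Ionization energy ≈ 4.199 eV

This is also called the binding energy of the electron in state n = 9.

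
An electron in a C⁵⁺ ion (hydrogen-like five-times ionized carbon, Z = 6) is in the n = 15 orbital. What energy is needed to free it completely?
2.176912 eV

The ionization energy is the energy needed to remove the electron completely (n → ∞).

For a hydrogen-like ion with Z = 6, E_n = -13.6057 Z² / n² eV.

At n = 15: E_15 = -13.6057 × 6² / 15² = -2.176912000 eV
At n = ∞: E_∞ = 0 eV

Ionization energy = E_∞ - E_15 = 0 - (-2.176912000) = 2.176912000 eV
Ionization energy ≈ 2.176912 eV

This is also called the binding energy of the electron in state n = 15.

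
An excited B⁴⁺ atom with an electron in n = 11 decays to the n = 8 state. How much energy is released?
2.50363 eV

The energy levels are E_n = -13.6057 Z² eV / n².

Energy at n = 11: E_11 = -13.6057 × 5² / 11² = -2.81109504 eV
Energy at n = 8: E_8 = -13.6057 × 5² / 8² = -5.31472656 eV

For emission (electron falling to lower state), the photon energy is:
E_photon = E_11 - E_8 = |-2.81109504 - (-5.31472656)|
E_photon = 2.50363 eV

This energy is carried away by the emitted photon.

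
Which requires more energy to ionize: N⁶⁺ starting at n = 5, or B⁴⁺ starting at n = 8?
N⁶⁺ at n = 5 (E = -26.6672 eV)

Using E_n = -13.6057 Z² / n² eV:

N⁶⁺ (Z = 7) at n = 5:
E = -13.6057 × 7² / 5² = -13.6057 × 49 / 25 = -26.6671720 eV

B⁴⁺ (Z = 5) at n = 8:
E = -13.6057 × 5² / 8² = -13.6057 × 25 / 64 = -5.3147266 eV

Since -26.6671720 eV < -5.3147266 eV,
N⁶⁺ at n = 5 is more tightly bound (requires more energy to ionize).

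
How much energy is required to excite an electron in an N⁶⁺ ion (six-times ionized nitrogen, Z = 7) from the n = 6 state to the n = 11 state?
13.01 eV

The energy levels of a hydrogen-like atom are E_n = -13.6057 Z² eV / n².

Energy at n = 6: E_6 = -13.6057 × 7² / 6² = -18.51887 eV
Energy at n = 11: E_11 = -13.6057 × 7² / 11² = -5.50975 eV

The excitation energy is the difference:
ΔE = E_11 - E_6
ΔE = -5.50975 - (-18.51887)
ΔE = 13.01 eV

Since this is positive, energy must be absorbed (photon absorption).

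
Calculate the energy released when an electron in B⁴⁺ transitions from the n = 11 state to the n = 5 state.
10.79460 eV

The energy levels are E_n = -13.6057 Z² eV / n².

Energy at n = 11: E_11 = -13.6057 × 5² / 11² = -2.81109504 eV
Energy at n = 5: E_5 = -13.6057 × 5² / 5² = -13.60570000 eV

For emission (electron falling to lower state), the photon energy is:
E_photon = E_11 - E_5 = |-2.81109504 - (-13.60570000)|
E_photon = 10.79460 eV

This energy is carried away by the emitted photon.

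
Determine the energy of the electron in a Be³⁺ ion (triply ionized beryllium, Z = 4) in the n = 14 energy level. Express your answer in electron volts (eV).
-1.110669 eV

The energy levels of a hydrogen-like atom are given by:
E_n = -13.6057 Z² / n² eV  (with Z = 4 for Be³⁺)

For n = 14:
E_14 = -13.6057 × 4² / 14²
E_14 = -13.6057 × 16 / 196
E_14 = -1.110669 eV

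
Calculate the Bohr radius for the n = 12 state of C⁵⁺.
1.2700 nm (or 12.7003 Å)

The Bohr radius formula is:
r_n = n² a₀ / Z

where a₀ = 0.0529177 nm is the Bohr radius.

For C⁵⁺ (Z = 6) at n = 12:
r_12 = 12² × 0.0529177 nm / 6
r_12 = 144 × 0.0529177 nm / 6
r_12 = 7.62015 nm / 6
r_12 = 1.2700 nm

The electron orbits at approximately 1.2700 nm from the nucleus.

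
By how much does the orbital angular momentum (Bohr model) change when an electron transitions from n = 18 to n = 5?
1.37e-33 J·s (or 13ℏ)

In the Bohr model, L_n = nℏ where ℏ = 1.0546e-34 J·s.

L_18 = 18ℏ = 1.8983e-33 J·s
L_5 = 5ℏ = 5.2730e-34 J·s

ΔL = L_18 - L_5 = (18 - 5)ℏ = 13ℏ
ΔL = 13 × 1.0546e-34 J·s = 1.37e-33 J·s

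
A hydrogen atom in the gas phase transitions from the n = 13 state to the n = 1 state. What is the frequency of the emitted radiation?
3.27e+15 Hz

First, find the transition energy:
E_13 = -13.6057 / 13² = -0.08050710 eV
E_1 = -13.6057 / 1² = -13.60570000 eV
|ΔE| = |E_1 - E_13| = 13.52519290 eV

Convert to Joules: E = 13.52519290 eV × (1.602177 × 10⁻¹⁹ J/eV) = 2.1670e-18 J

Using E = hf:
f = E/h = 2.1670e-18 J / (6.62607 × 10⁻³⁴ J·s)
f = 3.27e+15 Hz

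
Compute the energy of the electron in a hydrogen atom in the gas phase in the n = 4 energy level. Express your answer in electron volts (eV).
-0.85 eV

The energy levels of a hydrogen-like atom are given by:
E_n = -13.6057 eV / n²

For n = 4:
E_4 = -13.6057 eV / 4²
E_4 = -13.6057 eV / 16
E_4 = -0.85 eV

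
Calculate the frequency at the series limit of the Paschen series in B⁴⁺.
9.138e+15 Hz

The series limit corresponds to the transition from n = ∞ to n = 3.
This is the highest energy (shortest wavelength) transition in the Paschen series.

E_∞ = 0 eV
E_3 = -13.6057 × 5² / 3² = -37.79361111 eV

Energy at series limit:
ΔE = E_∞ - E_3 = 0 - (-37.79361111) = 37.79361111 eV
E = 37.79361111 eV × (1.602177 × 10⁻¹⁹ J/eV) = 6.05521e-18 J
f = E/h = 6.05521e-18 J / (6.62607 × 10⁻³⁴ J·s) = 9.138e+15 Hz

This energy equals the ionization energy from the n = 3 state of B⁴⁺.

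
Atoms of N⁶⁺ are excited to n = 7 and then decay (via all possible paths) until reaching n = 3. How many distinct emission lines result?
10

The electron can occupy levels n = 3, 4, ..., 7 during de-excitation — that is m = 7 - 3 + 1 = 5 distinct levels.

The number of distinct spectral lines equals the number of ways to choose 2 of these m levels (each pair gives one possible emission transition):

Number of lines = m(m-1)/2 = 5×4/2 = 10

These correspond to all possible transitions between the 5 levels:
7 → 6, 7 → 5, 7 → 4, 7 → 3, 6 → 5, 6 → 4, 6 → 3, 5 → 4...

Each transition produces a photon with a unique energy (and thus wavelength). This count does not depend on Z.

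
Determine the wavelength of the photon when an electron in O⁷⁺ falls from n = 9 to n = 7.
176.60 nm

First, find the transition energy using E_n = -13.6057 Z² / n² eV:
E_9 = -13.6057 × 8² / 9² = -10.750183 eV
E_7 = -13.6057 × 8² / 7² = -17.770710 eV

Photon energy: |ΔE| = |E_7 - E_9| = 7.020527 eV

Convert to wavelength using E = hc/λ with hc = 1239.84 eV·nm:
λ = hc/E = 1239.84 eV·nm / 7.020527 eV
λ = 176.60 nm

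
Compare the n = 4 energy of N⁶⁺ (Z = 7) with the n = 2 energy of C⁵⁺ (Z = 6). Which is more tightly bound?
C⁵⁺ at n = 2 (E = -122.4513 eV)

Using E_n = -13.6057 Z² / n² eV:

N⁶⁺ (Z = 7) at n = 4:
E = -13.6057 × 7² / 4² = -13.6057 × 49 / 16 = -41.6674563 eV

C⁵⁺ (Z = 6) at n = 2:
E = -13.6057 × 6² / 2² = -13.6057 × 36 / 4 = -122.4513000 eV

Since -122.4513000 eV < -41.6674563 eV,
C⁵⁺ at n = 2 is more tightly bound (requires more energy to ionize).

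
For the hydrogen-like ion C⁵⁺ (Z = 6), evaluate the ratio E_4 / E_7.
3.06250

Using E_n = -13.6057 Z² / n² eV with Z = 6:

E_4 = -13.6057 × 6² / 4² = -489.8052 / 16 = -30.61282500000 eV
E_7 = -13.6057 × 6² / 7² = -489.8052 / 49 = -9.99602448980 eV

The ratio is:
E_4/E_7 = (-30.61282500000) / (-9.99602448980)
E_4/E_7 = (-489.8052/16) / (-489.8052/49)
E_4/E_7 = 49/16
E_4/E_7 = 3.06250
(Note: the Z² factors cancel in the ratio.)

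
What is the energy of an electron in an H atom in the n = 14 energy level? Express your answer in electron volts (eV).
-0.069417 eV

The energy levels of a hydrogen-like atom are given by:
E_n = -13.6057 eV / n²

For n = 14:
E_14 = -13.6057 eV / 14²
E_14 = -13.6057 eV / 196
E_14 = -0.069417 eV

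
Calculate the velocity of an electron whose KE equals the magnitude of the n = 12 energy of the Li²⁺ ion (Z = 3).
5.47e+05 m/s (or 0.1824% of c)

The binding energy at n = 12 for Li²⁺ is:
E_12 = -13.6057 × 3²/12² = -0.850356 eV
|E_12| = 0.850356 eV

Convert to Joules:
KE = 0.850356 eV × (1.602177 × 10⁻¹⁹ J/eV) = 1.3624e-19 J

Using KE = ½mv²:
v = √(2·KE/m_e)
v = √(2 × 1.3624e-19 J / 9.10938 × 10⁻³¹ kg)
v = 5.47e+05 m/s

This is approximately 0.1824% the speed of light.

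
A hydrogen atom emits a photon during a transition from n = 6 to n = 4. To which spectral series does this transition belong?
Brackett series

The spectral series in hydrogen are named based on the final (lower) energy level:
- Lyman series: n_final = 1 (ultraviolet)
- Balmer series: n_final = 2 (visible/near-UV)
- Paschen series: n_final = 3 (infrared)
- Brackett series: n_final = 4 (infrared)
- Pfund series: n_final = 5 (far infrared)

Since this transition ends at n = 4, it belongs to the Brackett series.

For reference, this 6 → 4 line has photon energy
ΔE = 13.6057 eV × (1/4² - 1/6²) = 0.472420139 eV,
corresponding to wavelength λ = hc/ΔE = 1239.84 eV·nm / 0.472420139 eV = 2624.444 nm in the infrared region.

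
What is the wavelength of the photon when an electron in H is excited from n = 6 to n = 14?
4018.679 nm

First, find the transition energy using E_n = -13.6057 / n² eV:
E_6 = -13.6057 / 6² = -0.377936111 eV
E_14 = -13.6057 / 14² = -0.069416837 eV

Photon energy: |ΔE| = |E_14 - E_6| = 0.308519274 eV

Convert to wavelength using E = hc/λ with hc = 1239.84 eV·nm:
λ = hc/E = 1239.84 eV·nm / 0.308519274 eV
λ = 4018.679 nm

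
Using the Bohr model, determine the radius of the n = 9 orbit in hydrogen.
4.2863 nm (or 42.8633 Å)

The Bohr radius formula is:
r_n = n² a₀ / Z

where a₀ = 0.0529177 nm is the Bohr radius.

For H (Z = 1) at n = 9:
r_9 = 9² × 0.0529177 nm / 1
r_9 = 81 × 0.0529177 nm / 1
r_9 = 4.28633 nm / 1
r_9 = 4.2863 nm

The electron orbits at approximately 4.2863 nm from the nucleus.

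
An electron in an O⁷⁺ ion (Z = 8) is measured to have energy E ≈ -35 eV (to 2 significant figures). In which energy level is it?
n = 5

The exact energy levels follow E_n = -13.6057 Z² / n² eV with Z = 8.

The measured value (-35 eV) is reported to only 2 significant figures, so we must test candidate n values and see which one matches to that precision.

Candidate energies:
  n = 3:  E = -13.6057 × 8² / 3² = -96.751644 eV
  n = 4:  E = -13.6057 × 8² / 4² = -54.422800 eV
  n = 5:  E = -13.6057 × 8² / 5² = -34.830592 eV  ← matches
  n = 6:  E = -13.6057 × 8² / 6² = -24.187911 eV
  n = 7:  E = -13.6057 × 8² / 7² = -17.770710 eV

Checking against the measurement of -35 eV (2 sig figs), only n = 5 agrees:
E_5 = -34.830592 eV, which rounds to -35 eV ✓

Therefore n = 5.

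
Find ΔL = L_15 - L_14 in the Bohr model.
1.05e-34 J·s (or 1ℏ)

In the Bohr model, L_n = nℏ where ℏ = 1.0546e-34 J·s.

L_15 = 15ℏ = 1.5819e-33 J·s
L_14 = 14ℏ = 1.4764e-33 J·s

ΔL = L_15 - L_14 = (15 - 14)ℏ = 1ℏ
ΔL = 1 × 1.0546e-34 J·s = 1.05e-34 J·s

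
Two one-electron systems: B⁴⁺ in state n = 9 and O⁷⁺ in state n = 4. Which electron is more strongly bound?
O⁷⁺ at n = 4 (E = -54.423 eV)

Using E_n = -13.6057 Z² / n² eV:

B⁴⁺ (Z = 5) at n = 9:
E = -13.6057 × 5² / 9² = -13.6057 × 25 / 81 = -4.199290 eV

O⁷⁺ (Z = 8) at n = 4:
E = -13.6057 × 8² / 4² = -13.6057 × 64 / 16 = -54.422800 eV

Since -54.422800 eV < -4.199290 eV,
O⁷⁺ at n = 4 is more tightly bound (requires more energy to ionize).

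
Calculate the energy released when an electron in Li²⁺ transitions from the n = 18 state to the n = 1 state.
122.0734 eV

The energy levels are E_n = -13.6057 Z² eV / n².

Energy at n = 18: E_18 = -13.6057 × 3² / 18² = -0.3779361 eV
Energy at n = 1: E_1 = -13.6057 × 3² / 1² = -122.4513000 eV

For emission (electron falling to lower state), the photon energy is:
E_photon = E_18 - E_1 = |-0.3779361 - (-122.4513000)|
E_photon = 122.0734 eV

This energy is carried away by the emitted photon.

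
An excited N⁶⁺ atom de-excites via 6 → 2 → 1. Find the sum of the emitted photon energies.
648.1604 eV

The energy levels of N⁶⁺ are E_n = -13.6057 × 7² / n² eV.

First transition (6 → 2):
ΔE₁ = |E_2 - E_6|
ΔE₁ = |-166.6698250000 - (-18.5188694444)| = 148.1509556 eV

Second transition (2 → 1):
ΔE₂ = |E_1 - E_2|
ΔE₂ = |-666.6793000000 - (-166.6698250000)| = 500.0094750 eV

Total energy released:
E_total = ΔE₁ + ΔE₂ = 148.1509556 + 500.0094750 = 648.1604 eV

Note: This equals the direct transition 6 → 1: 648.1604 eV ✓
Energy is conserved regardless of the path taken.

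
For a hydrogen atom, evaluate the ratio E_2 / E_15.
56.25

Using E_n = -13.6057 Z² / n² eV with Z = 1:

E_2 = -13.6057 / 2² = -13.6057 / 4 = -3.40142500 eV
E_15 = -13.6057 / 15² = -13.6057 / 225 = -0.06046978 eV

The ratio is:
E_2/E_15 = (-3.40142500) / (-0.06046978)
E_2/E_15 = (-13.6057/4) / (-13.6057/225)
E_2/E_15 = 225/4
E_2/E_15 = 56.25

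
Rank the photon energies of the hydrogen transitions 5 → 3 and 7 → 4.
5 → 3

Calculate the energy for each transition:

Transition 5 → 3:
ΔE₁ = |E_3 - E_5| = |-13.6057/3² - (-13.6057/5²)|
ΔE₁ = |-1.5117444444 - (-0.5442280000)| = 0.9675164 eV

Transition 7 → 4:
ΔE₂ = |E_4 - E_7| = |-13.6057/4² - (-13.6057/7²)|
ΔE₂ = |-0.8503562500 - (-0.2776673469)| = 0.5726889 eV

Since 0.9675164 eV > 0.5726889 eV, the transition 5 → 3 emits the more energetic photon.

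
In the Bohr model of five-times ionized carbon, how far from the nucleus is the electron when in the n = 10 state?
0.8820 nm (or 8.8196 Å)

The Bohr radius formula is:
r_n = n² a₀ / Z

where a₀ = 0.0529177 nm is the Bohr radius.

For C⁵⁺ (Z = 6) at n = 10:
r_10 = 10² × 0.0529177 nm / 6
r_10 = 100 × 0.0529177 nm / 6
r_10 = 5.29177 nm / 6
r_10 = 0.8820 nm

The electron orbits at approximately 0.8820 nm from the nucleus.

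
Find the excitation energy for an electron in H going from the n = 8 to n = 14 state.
0.14317 eV

The energy levels of a hydrogen-like atom are E_n = -13.6057 eV / n².

Energy at n = 8: E_8 = -13.6057 / 8² = -0.21258906 eV
Energy at n = 14: E_14 = -13.6057 / 14² = -0.06941684 eV

The excitation energy is the difference:
ΔE = E_14 - E_8
ΔE = -0.06941684 - (-0.21258906)
ΔE = 0.14317 eV

Since this is positive, energy must be absorbed (photon absorption).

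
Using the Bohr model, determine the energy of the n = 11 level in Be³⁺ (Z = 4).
-1.799 eV

For hydrogen-like ions, the energy levels scale with Z²:
E_n = -13.6057 Z² / n² eV

For Be³⁺ (Z = 4) at n = 11:
E_11 = -13.6057 × 4² / 11²
E_11 = -13.6057 × 16 / 121
E_11 = -217.6912 / 121
E_11 = -1.799 eV

The energy is 16 times more negative than hydrogen at the same n due to the stronger nuclear charge.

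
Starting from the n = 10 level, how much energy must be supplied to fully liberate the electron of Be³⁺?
2.18 eV

The ionization energy is the energy needed to remove the electron completely (n → ∞).

For a hydrogen-like ion with Z = 4, E_n = -13.6057 Z² / n² eV.

At n = 10: E_10 = -13.6057 × 4² / 10² = -2.17691 eV
At n = ∞: E_∞ = 0 eV

Ionization energy = E_∞ - E_10 = 0 - (-2.17691) = 2.17691 eV
Ionization energy ≈ 2.18 eV

This is also called the binding energy of the electron in state n = 10.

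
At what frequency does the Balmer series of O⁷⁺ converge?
5.264e+16 Hz

The series limit corresponds to the transition from n = ∞ to n = 2.
This is the highest energy (shortest wavelength) transition in the Balmer series.

E_∞ = 0 eV
E_2 = -13.6057 × 8² / 2² = -217.691200 eV

Energy at series limit:
ΔE = E_∞ - E_2 = 0 - (-217.691200) = 217.691200 eV
E = 217.691200 eV × (1.602177 × 10⁻¹⁹ J/eV) = 3.48780e-17 J
f = E/h = 3.48780e-17 J / (6.62607 × 10⁻³⁴ J·s) = 5.264e+16 Hz

This energy equals the ionization energy from the n = 2 state of O⁷⁺.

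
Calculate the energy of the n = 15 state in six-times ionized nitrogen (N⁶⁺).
-2.963019 eV

For hydrogen-like ions, the energy levels scale with Z²:
E_n = -13.6057 Z² / n² eV

For N⁶⁺ (Z = 7) at n = 15:
E_15 = -13.6057 × 7² / 15²
E_15 = -13.6057 × 49 / 225
E_15 = -666.6793 / 225
E_15 = -2.963019 eV

The energy is 49 times more negative than hydrogen at the same n due to the stronger nuclear charge.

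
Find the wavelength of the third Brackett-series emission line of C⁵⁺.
60.137 nm

The lines of a series are numbered from the longest wavelength (smallest ΔE) outward; the third line is the transition from n = n_f + 3 to n_f.
The Brackett series has all transitions ending at n_f = 4.

For C⁵⁺ (Z = 6), the third line (γ-line) is the jump from n = 7 to n = 4:
E_7 = -13.6057 × 6² / 7² = -9.99602 eV
E_4 = -13.6057 × 6² / 4² = -30.61283 eV
ΔE = E_7 - E_4 = 20.61681 eV

λ = hc/E = 1239.84 eV·nm / 20.61681 eV
λ = 60.137 nm

This is the γ-line of the Brackett series in C⁵⁺.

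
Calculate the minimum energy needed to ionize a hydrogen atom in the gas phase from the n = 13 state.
0.08051 eV

The ionization energy is the energy needed to remove the electron completely (n → ∞).

For hydrogen, E_n = -13.6057 eV / n².

At n = 13: E_13 = -13.6057 / 13² = -0.08050710 eV
At n = ∞: E_∞ = 0 eV

Ionization energy = E_∞ - E_13 = 0 - (-0.08050710) = 0.08050710 eV
Ionization energy ≈ 0.08051 eV

This is also called the binding energy of the electron in state n = 13.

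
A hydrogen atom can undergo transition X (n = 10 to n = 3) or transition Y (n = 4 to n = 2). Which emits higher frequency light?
4 → 2

Calculate the energy for each transition:

Transition 10 → 3:
ΔE₁ = |E_3 - E_10| = |-13.6057/3² - (-13.6057/10²)|
ΔE₁ = |-1.511744444 - (-0.136057000)| = 1.375687 eV

Transition 4 → 2:
ΔE₂ = |E_2 - E_4| = |-13.6057/2² - (-13.6057/4²)|
ΔE₂ = |-3.401425000 - (-0.850356250)| = 2.551069 eV

Since 2.551069 eV > 1.375687 eV, the transition 4 → 2 emits the more energetic photon.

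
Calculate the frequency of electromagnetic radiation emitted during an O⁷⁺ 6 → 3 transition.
1.75458e+16 Hz

First, find the transition energy:
E_6 = -13.6057 × 8² / 6² = -24.1879111 eV
E_3 = -13.6057 × 8² / 3² = -96.7516444 eV
|ΔE| = |E_3 - E_6| = 72.5637333 eV

Convert to Joules: E = 72.5637333 eV × (1.602177 × 10⁻¹⁹ J/eV) = 1.1625994e-17 J

Using E = hf:
f = E/h = 1.1625994e-17 J / (6.62607 × 10⁻³⁴ J·s)
f = 1.75458e+16 Hz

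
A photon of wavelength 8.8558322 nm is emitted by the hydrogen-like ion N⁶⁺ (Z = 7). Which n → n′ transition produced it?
n = 5 → n = 2

First, find the photon energy from the wavelength (hc = 1239.84 eV·nm):
E = hc/λ = 1239.84 eV·nm / 8.8558322 nm = 140.00265 eV

The energy levels of N⁶⁺ satisfy E_n = -13.6057 × 7² / n² eV, so an emission n_i → n_f releases
ΔE = 13.6057 × 7² × (1/n_f² − 1/n_i²) eV.

Setting ΔE equal to the photon energy:
1/n_f² − 1/n_i² = 140.00265 / (13.6057 × 7²) = 0.21000000

Since 1/n_i² must be positive, we need 1/n_f² > 0.21000000, i.e. n_f ≤ 2. For each allowed n_f, solve n_i = (1/n_f² − 0.21000000)^(−1/2) and check whether it is a whole number:
  n_f = 1: 1/n_i² = 1.00000000 − 0.21000000 = 0.79000000 → n_i = 1.125  (not an integer) ✗
  n_f = 2: 1/n_i² = 0.25000000 − 0.21000000 = 0.04000000 → n_i = 5.000  → integer, n_i = 5 ✓

Only n_f = 2 gives an integer upper level, n_i = 5.

The transition is from n = 5 to n = 2 (emission).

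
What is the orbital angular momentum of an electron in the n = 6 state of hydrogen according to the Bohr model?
6.3274e-34 J·s (or 6ℏ)

In the Bohr model, angular momentum is quantized:
L = nℏ

where ℏ = h/(2π) = 1.054572e-34 J·s

For n = 6:
L = 6 × 1.054572e-34 J·s
L = 6.3274e-34 J·s

This can also be written as L = 6ℏ.
The angular momentum is an integer multiple of the reduced Planck constant.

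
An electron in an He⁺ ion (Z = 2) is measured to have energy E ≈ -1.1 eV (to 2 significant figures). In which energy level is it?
n = 7

The exact energy levels follow E_n = -13.6057 Z² / n² eV with Z = 2.

The measured value (-1.1 eV) is reported to only 2 significant figures, so we must test candidate n values and see which one matches to that precision.

Candidate energies:
  n = 5:  E = -13.6057 × 2² / 5² = -2.17691 eV
  n = 6:  E = -13.6057 × 2² / 6² = -1.51174 eV
  n = 7:  E = -13.6057 × 2² / 7² = -1.11067 eV  ← matches
  n = 8:  E = -13.6057 × 2² / 8² = -0.85036 eV
  n = 9:  E = -13.6057 × 2² / 9² = -0.67189 eV

Checking against the measurement of -1.1 eV (2 sig figs), only n = 7 agrees:
E_7 = -1.11067 eV, which rounds to -1.1 eV ✓

Therefore n = 7.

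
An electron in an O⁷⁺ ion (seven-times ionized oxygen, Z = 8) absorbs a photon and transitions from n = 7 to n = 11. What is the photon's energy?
10.57431 eV

The energy levels of a hydrogen-like atom are E_n = -13.6057 Z² eV / n².

Energy at n = 7: E_7 = -13.6057 × 8² / 7² = -17.77071020 eV
Energy at n = 11: E_11 = -13.6057 × 8² / 11² = -7.19640331 eV

The excitation energy is the difference:
ΔE = E_11 - E_7
ΔE = -7.19640331 - (-17.77071020)
ΔE = 10.57431 eV

Since this is positive, energy must be absorbed (photon absorption).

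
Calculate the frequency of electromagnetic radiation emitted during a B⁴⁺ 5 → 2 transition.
1.73e+16 Hz

First, find the transition energy:
E_5 = -13.6057 × 5² / 5² = -13.605700 eV
E_2 = -13.6057 × 5² / 2² = -85.035625 eV
|ΔE| = |E_2 - E_5| = 71.429925 eV

Convert to Joules: E = 71.429925 eV × (1.602177 × 10⁻¹⁹ J/eV) = 1.1444e-17 J

Using E = hf:
f = E/h = 1.1444e-17 J / (6.62607 × 10⁻³⁴ J·s)
f = 1.73e+16 Hz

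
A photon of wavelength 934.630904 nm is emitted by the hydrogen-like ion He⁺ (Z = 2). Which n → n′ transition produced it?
n = 8 → n = 5

First, find the photon energy from the wavelength (hc = 1239.84 eV·nm):
E = hc/λ = 1239.84 eV·nm / 934.630904 nm = 1.3265558 eV

The energy levels of He⁺ satisfy E_n = -13.6057 × 2² / n² eV, so an emission n_i → n_f releases
ΔE = 13.6057 × 2² × (1/n_f² − 1/n_i²) eV.

Setting ΔE equal to the photon energy:
1/n_f² − 1/n_i² = 1.3265558 / (13.6057 × 2²) = 0.024375001

Since 1/n_i² must be positive, we need 1/n_f² > 0.024375001, i.e. n_f ≤ 6. For each allowed n_f, solve n_i = (1/n_f² − 0.024375001)^(−1/2) and check whether it is a whole number:
  n_f = 1: 1/n_i² = 1.000000000 − 0.024375001 = 0.975624999 → n_i = 1.012  (not an integer) ✗
  n_f = 2: 1/n_i² = 0.250000000 − 0.024375001 = 0.225624999 → n_i = 2.105  (not an integer) ✗
  n_f = 3: 1/n_i² = 0.111111111 − 0.024375001 = 0.086736110 → n_i = 3.395  (not an integer) ✗
  n_f = 4: 1/n_i² = 0.062500000 − 0.024375001 = 0.038124999 → n_i = 5.121  (not an integer) ✗
  n_f = 5: 1/n_i² = 0.040000000 − 0.024375001 = 0.015624999 → n_i = 8.000  → integer, n_i = 8 ✓
  n_f = 6: 1/n_i² = 0.027777778 − 0.024375001 = 0.003402777 → n_i = 17.143  (not an integer) ✗

Only n_f = 5 gives an integer upper level, n_i = 8.

The transition is from n = 8 to n = 5 (emission).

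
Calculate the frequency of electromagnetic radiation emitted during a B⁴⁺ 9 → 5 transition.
2.274e+15 Hz

First, find the transition energy:
E_9 = -13.6057 × 5² / 9² = -4.199290 eV
E_5 = -13.6057 × 5² / 5² = -13.605700 eV
|ΔE| = |E_5 - E_9| = 9.406410 eV

Convert to Joules: E = 9.406410 eV × (1.602177 × 10⁻¹⁹ J/eV) = 1.50707e-18 J

Using E = hf:
f = E/h = 1.50707e-18 J / (6.62607 × 10⁻³⁴ J·s)
f = 2.274e+15 Hz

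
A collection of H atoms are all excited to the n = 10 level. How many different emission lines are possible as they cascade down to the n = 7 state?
6

The electron can occupy levels n = 7, 8, ..., 10 during de-excitation — that is m = 10 - 7 + 1 = 4 distinct levels.

The number of distinct spectral lines equals the number of ways to choose 2 of these m levels (each pair gives one possible emission transition):

Number of lines = m(m-1)/2 = 4×3/2 = 6

These correspond to all possible transitions between the 4 levels:
10 → 9, 10 → 8, 10 → 7, 9 → 8, 9 → 7, 8 → 7

Each transition produces a photon with a unique energy (and thus wavelength). This count does not depend on Z.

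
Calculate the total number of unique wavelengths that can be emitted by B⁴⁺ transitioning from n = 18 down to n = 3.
120

The electron can occupy levels n = 3, 4, ..., 18 during de-excitation — that is m = 18 - 3 + 1 = 16 distinct levels.

The number of distinct spectral lines equals the number of ways to choose 2 of these m levels (each pair gives one possible emission transition):

Number of lines = m(m-1)/2 = 16×15/2 = 120

These correspond to all possible transitions between the 16 levels:
18 → 17, 18 → 16, 18 → 15, 18 → 14, 18 → 13, 18 → 12, 18 → 11, 18 → 10...

Each transition produces a photon with a unique energy (and thus wavelength). This count does not depend on Z.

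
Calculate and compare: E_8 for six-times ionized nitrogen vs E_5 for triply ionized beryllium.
N⁶⁺ at n = 8 (E = -10.41686 eV)

Using E_n = -13.6057 Z² / n² eV:

N⁶⁺ (Z = 7) at n = 8:
E = -13.6057 × 7² / 8² = -13.6057 × 49 / 64 = -10.41686406 eV

Be³⁺ (Z = 4) at n = 5:
E = -13.6057 × 4² / 5² = -13.6057 × 16 / 25 = -8.70764800 eV

Since -10.41686406 eV < -8.70764800 eV,
N⁶⁺ at n = 8 is more tightly bound (requires more energy to ionize).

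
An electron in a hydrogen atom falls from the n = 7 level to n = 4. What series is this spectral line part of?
Brackett series

The spectral series in hydrogen are named based on the final (lower) energy level:
- Lyman series: n_final = 1 (ultraviolet)
- Balmer series: n_final = 2 (visible/near-UV)
- Paschen series: n_final = 3 (infrared)
- Brackett series: n_final = 4 (infrared)
- Pfund series: n_final = 5 (far infrared)

Since this transition ends at n = 4, it belongs to the Brackett series.

For reference, this 7 → 4 line has photon energy
ΔE = 13.6057 eV × (1/4² - 1/7²) = 0.57268890 eV,
corresponding to wavelength λ = hc/ΔE = 1239.84 eV·nm / 0.57268890 eV = 2164.95 nm in the infrared region.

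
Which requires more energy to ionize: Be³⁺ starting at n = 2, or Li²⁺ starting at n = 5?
Be³⁺ at n = 2 (E = -54.42 eV)

Using E_n = -13.6057 Z² / n² eV:

Be³⁺ (Z = 4) at n = 2:
E = -13.6057 × 4² / 2² = -13.6057 × 16 / 4 = -54.42280 eV

Li²⁺ (Z = 3) at n = 5:
E = -13.6057 × 3² / 5² = -13.6057 × 9 / 25 = -4.89805 eV

Since -54.42280 eV < -4.89805 eV,
Be³⁺ at n = 2 is more tightly bound (requires more energy to ionize).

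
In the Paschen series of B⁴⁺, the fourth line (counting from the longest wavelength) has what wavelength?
40.19 nm

The lines of a series are numbered from the longest wavelength (smallest ΔE) outward; the fourth line is the transition from n = n_f + 4 to n_f.
The Paschen series has all transitions ending at n_f = 3.

For B⁴⁺ (Z = 5), the fourth line (δ-line) is the jump from n = 7 to n = 3:
E_7 = -13.6057 × 5² / 7² = -6.9417 eV
E_3 = -13.6057 × 5² / 3² = -37.7936 eV
ΔE = E_7 - E_3 = 30.8519 eV

λ = hc/E = 1239.84 eV·nm / 30.8519 eV
λ = 40.19 nm

This is the δ-line of the Paschen series in B⁴⁺.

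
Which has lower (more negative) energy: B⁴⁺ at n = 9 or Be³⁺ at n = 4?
Be³⁺ at n = 4 (E = -13.606 eV)

Using E_n = -13.6057 Z² / n² eV:

B⁴⁺ (Z = 5) at n = 9:
E = -13.6057 × 5² / 9² = -13.6057 × 25 / 81 = -4.199290 eV

Be³⁺ (Z = 4) at n = 4:
E = -13.6057 × 4² / 4² = -13.6057 × 16 / 16 = -13.605700 eV

Since -13.605700 eV < -4.199290 eV,
Be³⁺ at n = 4 is more tightly bound (requires more energy to ionize).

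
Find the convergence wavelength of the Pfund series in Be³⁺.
142.39 nm

The series limit corresponds to the transition from n = ∞ to n = 5.
This is the highest energy (shortest wavelength) transition in the Pfund series.

E_∞ = 0 eV
E_5 = -13.6057 × 4² / 5² = -8.707648 eV

Energy at series limit:
ΔE = E_∞ - E_5 = 0 - (-8.707648) = 8.707648 eV
λ = hc/E = 1239.84 eV·nm / 8.707648 eV = 142.39 nm

This energy equals the ionization energy from the n = 5 state of Be³⁺.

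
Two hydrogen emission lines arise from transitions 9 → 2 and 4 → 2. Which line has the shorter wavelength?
9 → 2

Calculate the energy for each transition:

Transition 9 → 2:
ΔE₁ = |E_2 - E_9| = |-13.6057/2² - (-13.6057/9²)|
ΔE₁ = |-3.4014250000 - (-0.1679716049)| = 3.2334534 eV

Transition 4 → 2:
ΔE₂ = |E_2 - E_4| = |-13.6057/2² - (-13.6057/4²)|
ΔE₂ = |-3.4014250000 - (-0.8503562500)| = 2.5510688 eV

Since 3.2334534 eV > 2.5510688 eV, the transition 9 → 2 emits the more energetic photon.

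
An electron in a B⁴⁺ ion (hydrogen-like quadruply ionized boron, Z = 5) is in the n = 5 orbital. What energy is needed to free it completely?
13.61 eV

The ionization energy is the energy needed to remove the electron completely (n → ∞).

For a hydrogen-like ion with Z = 5, E_n = -13.6057 Z² / n² eV.

At n = 5: E_5 = -13.6057 × 5² / 5² = -13.60570 eV
At n = ∞: E_∞ = 0 eV

Ionization energy = E_∞ - E_5 = 0 - (-13.60570) = 13.60570 eV
Ionization energy ≈ 13.61 eV

This is also called the binding energy of the electron in state n = 5.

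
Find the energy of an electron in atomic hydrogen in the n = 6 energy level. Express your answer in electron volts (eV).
-0.37794 eV

The energy levels of a hydrogen-like atom are given by:
E_n = -13.6057 eV / n²

For n = 6:
E_6 = -13.6057 eV / 6²
E_6 = -13.6057 eV / 36
E_6 = -0.37794 eV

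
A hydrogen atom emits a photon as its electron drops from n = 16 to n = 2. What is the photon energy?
3.348 eV

The energy levels are E_n = -13.6057 eV / n².

Energy at n = 16: E_16 = -13.6057 / 16² = -0.053147 eV
Energy at n = 2: E_2 = -13.6057 / 2² = -3.401425 eV

For emission (electron falling to lower state), the photon energy is:
E_photon = E_16 - E_2 = |-0.053147 - (-3.401425)|
E_photon = 3.348 eV

This energy is carried away by the emitted photon.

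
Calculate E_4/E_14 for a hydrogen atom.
12.250000

Using E_n = -13.6057 Z² / n² eV with Z = 1:

E_4 = -13.6057 / 4² = -13.6057 / 16 = -0.850356250000 eV
E_14 = -13.6057 / 14² = -13.6057 / 196 = -0.069416836735 eV

The ratio is:
E_4/E_14 = (-0.850356250000) / (-0.069416836735)
E_4/E_14 = (-13.6057/16) / (-13.6057/196)
E_4/E_14 = 196/16
E_4/E_14 = 12.250000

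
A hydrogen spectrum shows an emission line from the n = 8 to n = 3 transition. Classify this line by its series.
Paschen series

The spectral series in hydrogen are named based on the final (lower) energy level:
- Lyman series: n_final = 1 (ultraviolet)
- Balmer series: n_final = 2 (visible/near-UV)
- Paschen series: n_final = 3 (infrared)
- Brackett series: n_final = 4 (infrared)
- Pfund series: n_final = 5 (far infrared)

Since this transition ends at n = 3, it belongs to the Paschen series.

For reference, this 8 → 3 line has photon energy
ΔE = 13.6057 eV × (1/3² - 1/8²) = 1.29915538 eV,
corresponding to wavelength λ = hc/ΔE = 1239.84 eV·nm / 1.29915538 eV = 954.3431 nm in the infrared region.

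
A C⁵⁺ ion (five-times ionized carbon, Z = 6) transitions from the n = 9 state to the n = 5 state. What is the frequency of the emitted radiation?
3.2752e+15 Hz

First, find the transition energy:
E_9 = -13.6057 × 6² / 9² = -6.046978 eV
E_5 = -13.6057 × 6² / 5² = -19.592208 eV
|ΔE| = |E_5 - E_9| = 13.545230 eV

Convert to Joules: E = 13.545230 eV × (1.602177 × 10⁻¹⁹ J/eV) = 2.170186e-18 J

Using E = hf:
f = E/h = 2.170186e-18 J / (6.62607 × 10⁻³⁴ J·s)
f = 3.2752e+15 Hz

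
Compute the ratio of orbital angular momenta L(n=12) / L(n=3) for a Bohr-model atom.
4.00000

In the Bohr model, L_n = nℏ, so the ratio is purely the ratio of quantum numbers:

L_12/L_3 = 12ℏ / 3ℏ = 12/3 = 4.00000

The angular momentum scales linearly with n.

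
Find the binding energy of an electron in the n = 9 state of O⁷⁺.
10.75018 eV

The ionization energy is the energy needed to remove the electron completely (n → ∞).

For a hydrogen-like ion with Z = 8, E_n = -13.6057 Z² / n² eV.

At n = 9: E_9 = -13.6057 × 8² / 9² = -10.75018272 eV
At n = ∞: E_∞ = 0 eV

Ionization energy = E_∞ - E_9 = 0 - (-10.75018272) = 10.75018272 eV
Ionization energy ≈ 10.75018 eV

This is also called the binding energy of the electron in state n = 9.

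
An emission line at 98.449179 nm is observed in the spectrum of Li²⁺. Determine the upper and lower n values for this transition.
n = 11 → n = 3

First, find the photon energy from the wavelength (hc = 1239.84 eV·nm):
E = hc/λ = 1239.84 eV·nm / 98.449179 nm = 12.593706 eV

The energy levels of Li²⁺ satisfy E_n = -13.6057 × 3² / n² eV, so an emission n_i → n_f releases
ΔE = 13.6057 × 3² × (1/n_f² − 1/n_i²) eV.

Setting ΔE equal to the photon energy:
1/n_f² − 1/n_i² = 12.593706 / (13.6057 × 3²) = 0.10284665

Since 1/n_i² must be positive, we need 1/n_f² > 0.10284665, i.e. n_f ≤ 3. For each allowed n_f, solve n_i = (1/n_f² − 0.10284665)^(−1/2) and check whether it is a whole number:
  n_f = 1: 1/n_i² = 1.00000000 − 0.10284665 = 0.89715335 → n_i = 1.056  (not an integer) ✗
  n_f = 2: 1/n_i² = 0.25000000 − 0.10284665 = 0.14715335 → n_i = 2.607  (not an integer) ✗
  n_f = 3: 1/n_i² = 0.11111111 − 0.10284665 = 0.00826446 → n_i = 11.000  → integer, n_i = 11 ✓

Only n_f = 3 gives an integer upper level, n_i = 11.

The transition is from n = 11 to n = 3 (emission).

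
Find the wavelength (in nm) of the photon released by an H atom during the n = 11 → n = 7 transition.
7504.0152 nm

First, find the transition energy using E_n = -13.6057 / n² eV:
E_11 = -13.6057 / 11² = -0.1124438017 eV
E_7 = -13.6057 / 7² = -0.2776673469 eV

Photon energy: |ΔE| = |E_7 - E_11| = 0.1652235452 eV

Convert to wavelength using E = hc/λ with hc = 1239.84 eV·nm:
λ = hc/E = 1239.84 eV·nm / 0.1652235452 eV
λ = 7504.0152 nm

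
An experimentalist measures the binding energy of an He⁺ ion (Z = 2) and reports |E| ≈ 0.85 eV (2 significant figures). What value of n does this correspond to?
n = 8

The exact energy levels follow E_n = -13.6057 Z² / n² eV with Z = 2.

The measured value (-0.85 eV) is reported to only 2 significant figures, so we must test candidate n values and see which one matches to that precision.

Candidate energies:
  n = 6:  E = -13.6057 × 2² / 6² = -1.51174 eV
  n = 7:  E = -13.6057 × 2² / 7² = -1.11067 eV
  n = 8:  E = -13.6057 × 2² / 8² = -0.85036 eV  ← matches
  n = 9:  E = -13.6057 × 2² / 9² = -0.67189 eV
  n = 10:  E = -13.6057 × 2² / 10² = -0.54423 eV

Checking against the measurement of -0.85 eV (2 sig figs), only n = 8 agrees:
E_8 = -0.85036 eV, which rounds to -0.85 eV ✓

Therefore n = 8.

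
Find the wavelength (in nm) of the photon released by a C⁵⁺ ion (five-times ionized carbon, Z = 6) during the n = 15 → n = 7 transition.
158.56531 nm

First, find the transition energy using E_n = -13.6057 Z² / n² eV:
E_15 = -13.6057 × 6² / 15² = -2.176912000 eV
E_7 = -13.6057 × 6² / 7² = -9.996024490 eV

Photon energy: |ΔE| = |E_7 - E_15| = 7.819112490 eV

Convert to wavelength using E = hc/λ with hc = 1239.84 eV·nm:
λ = hc/E = 1239.84 eV·nm / 7.819112490 eV
λ = 158.56531 nm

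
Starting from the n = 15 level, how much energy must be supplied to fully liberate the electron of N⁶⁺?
2.963 eV

The ionization energy is the energy needed to remove the electron completely (n → ∞).

For a hydrogen-like ion with Z = 7, E_n = -13.6057 Z² / n² eV.

At n = 15: E_15 = -13.6057 × 7² / 15² = -2.963019 eV
At n = ∞: E_∞ = 0 eV

Ionization energy = E_∞ - E_15 = 0 - (-2.963019) = 2.963019 eV
Ionization energy ≈ 2.963 eV

This is also called the binding energy of the electron in state n = 15.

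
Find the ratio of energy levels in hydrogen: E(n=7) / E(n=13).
3.45

Using E_n = -13.6057 Z² / n² eV with Z = 1:

E_7 = -13.6057 / 7² = -13.6057 / 49 = -0.27766735 eV
E_13 = -13.6057 / 13² = -13.6057 / 169 = -0.08050710 eV

The ratio is:
E_7/E_13 = (-0.27766735) / (-0.08050710)
E_7/E_13 = (-13.6057/49) / (-13.6057/169)
E_7/E_13 = 169/49
E_7/E_13 = 3.45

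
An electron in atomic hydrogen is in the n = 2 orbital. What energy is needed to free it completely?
3.40143 eV

The ionization energy is the energy needed to remove the electron completely (n → ∞).

For hydrogen, E_n = -13.6057 eV / n².

At n = 2: E_2 = -13.6057 / 2² = -3.40142500 eV
At n = ∞: E_∞ = 0 eV

Ionization energy = E_∞ - E_2 = 0 - (-3.40142500) = 3.40142500 eV
Ionization energy ≈ 3.40143 eV

This is also called the binding energy of the electron in state n = 2.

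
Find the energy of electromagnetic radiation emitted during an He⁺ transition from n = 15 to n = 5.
1.935033 eV

The energy levels are E_n = -13.6057 Z² eV / n².

Energy at n = 15: E_15 = -13.6057 × 2² / 15² = -0.241879111 eV
Energy at n = 5: E_5 = -13.6057 × 2² / 5² = -2.176912000 eV

For emission (electron falling to lower state), the photon energy is:
E_photon = E_15 - E_5 = |-0.241879111 - (-2.176912000)|
E_photon = 1.935033 eV

This energy is carried away by the emitted photon.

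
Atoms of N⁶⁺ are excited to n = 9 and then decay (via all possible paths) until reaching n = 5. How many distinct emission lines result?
10

The electron can occupy levels n = 5, 6, ..., 9 during de-excitation — that is m = 9 - 5 + 1 = 5 distinct levels.

The number of distinct spectral lines equals the number of ways to choose 2 of these m levels (each pair gives one possible emission transition):

Number of lines = m(m-1)/2 = 5×4/2 = 10

These correspond to all possible transitions between the 5 levels:
9 → 8, 9 → 7, 9 → 6, 9 → 5, 8 → 7, 8 → 6, 8 → 5, 7 → 6...

Each transition produces a photon with a unique energy (and thus wavelength). This count does not depend on Z.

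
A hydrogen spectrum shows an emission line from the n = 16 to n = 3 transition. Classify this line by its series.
Paschen series

The spectral series in hydrogen are named based on the final (lower) energy level:
- Lyman series: n_final = 1 (ultraviolet)
- Balmer series: n_final = 2 (visible/near-UV)
- Paschen series: n_final = 3 (infrared)
- Brackett series: n_final = 4 (infrared)
- Pfund series: n_final = 5 (far infrared)

Since this transition ends at n = 3, it belongs to the Paschen series.

For reference, this 16 → 3 line has photon energy
ΔE = 13.6057 eV × (1/3² - 1/16²) = 1.45859718 eV,
corresponding to wavelength λ = hc/ΔE = 1239.84 eV·nm / 1.45859718 eV = 850.0222 nm in the infrared region.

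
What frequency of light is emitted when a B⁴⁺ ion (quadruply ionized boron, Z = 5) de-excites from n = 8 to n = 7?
3.93397e+14 Hz

First, find the transition energy:
E_8 = -13.6057 × 5² / 8² = -5.31472656 eV
E_7 = -13.6057 × 5² / 7² = -6.94168367 eV
|ΔE| = |E_7 - E_8| = 1.62695711 eV

Convert to Joules: E = 1.62695711 eV × (1.602177 × 10⁻¹⁹ J/eV) = 2.6066733e-19 J

Using E = hf:
f = E/h = 2.6066733e-19 J / (6.62607 × 10⁻³⁴ J·s)
f = 3.93397e+14 Hz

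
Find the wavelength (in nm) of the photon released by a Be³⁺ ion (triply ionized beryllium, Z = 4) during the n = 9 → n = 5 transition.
205.9500 nm

First, find the transition energy using E_n = -13.6057 Z² / n² eV:
E_9 = -13.6057 × 4² / 9² = -2.68754568 eV
E_5 = -13.6057 × 4² / 5² = -8.70764800 eV

Photon energy: |ΔE| = |E_5 - E_9| = 6.02010232 eV

Convert to wavelength using E = hc/λ with hc = 1239.84 eV·nm:
λ = hc/E = 1239.84 eV·nm / 6.02010232 eV
λ = 205.9500 nm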